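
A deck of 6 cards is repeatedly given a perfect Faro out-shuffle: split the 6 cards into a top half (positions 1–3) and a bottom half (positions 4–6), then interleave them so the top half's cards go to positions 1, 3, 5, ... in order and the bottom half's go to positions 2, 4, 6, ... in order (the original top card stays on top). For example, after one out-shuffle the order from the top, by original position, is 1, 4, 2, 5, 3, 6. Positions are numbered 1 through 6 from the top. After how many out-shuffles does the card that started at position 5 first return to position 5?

4

Follow position 5 under repeated out-shuffles:
5 → 4 → 2 → 3 → 5
It first returns after 4 out-shuffles.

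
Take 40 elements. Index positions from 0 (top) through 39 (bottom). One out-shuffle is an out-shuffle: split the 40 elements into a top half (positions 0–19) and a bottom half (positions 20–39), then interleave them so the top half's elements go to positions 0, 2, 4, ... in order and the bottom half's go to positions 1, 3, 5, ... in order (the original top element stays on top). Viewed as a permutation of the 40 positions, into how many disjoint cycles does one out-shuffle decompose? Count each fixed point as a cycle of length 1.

6

Trace each unvisited position around until it returns:
(0) (1 2 4 8 16 32 ... len 12) (3 6 12 24 9 18 ... len 12) (7 14 28 17 34 29 ... len 12) (13 26) (39)
6 cycles in total.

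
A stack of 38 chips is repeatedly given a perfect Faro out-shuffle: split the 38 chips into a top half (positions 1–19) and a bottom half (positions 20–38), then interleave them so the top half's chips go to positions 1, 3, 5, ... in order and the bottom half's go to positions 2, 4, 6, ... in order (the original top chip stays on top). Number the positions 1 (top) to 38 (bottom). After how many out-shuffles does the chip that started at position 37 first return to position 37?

Follow position 37 under repeated out-shuffles:
37 → 36 → 34 → 30 → 22 → 6 → 11 → 21 → ... → 37 (length 36)
It first returns after 36 out-shuffles.

36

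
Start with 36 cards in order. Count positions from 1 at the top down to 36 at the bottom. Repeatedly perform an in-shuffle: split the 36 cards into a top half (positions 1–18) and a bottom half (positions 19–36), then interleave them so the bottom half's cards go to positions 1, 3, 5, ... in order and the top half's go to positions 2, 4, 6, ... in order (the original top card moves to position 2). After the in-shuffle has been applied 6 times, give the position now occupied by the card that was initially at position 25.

9

Track the card's position through each in-shuffle:
25 → 13 → 26 → 15 → 30 → 23 → 9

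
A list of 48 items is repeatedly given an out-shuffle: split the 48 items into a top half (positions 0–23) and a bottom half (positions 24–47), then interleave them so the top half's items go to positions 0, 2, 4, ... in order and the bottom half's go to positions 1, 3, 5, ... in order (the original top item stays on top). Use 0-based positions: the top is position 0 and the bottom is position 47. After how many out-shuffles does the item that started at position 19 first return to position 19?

Follow position 19 under repeated out-shuffles:
19 → 38 → 29 → 11 → 22 → 44 → 41 → 35 → ... → 19 (length 23)
It first returns after 23 out-shuffles.

23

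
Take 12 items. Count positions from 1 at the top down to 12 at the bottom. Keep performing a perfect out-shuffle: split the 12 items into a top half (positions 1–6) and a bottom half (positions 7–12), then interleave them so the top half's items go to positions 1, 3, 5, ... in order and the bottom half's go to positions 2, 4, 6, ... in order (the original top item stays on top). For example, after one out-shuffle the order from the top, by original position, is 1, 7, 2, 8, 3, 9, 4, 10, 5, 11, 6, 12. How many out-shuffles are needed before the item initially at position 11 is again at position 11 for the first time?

Follow position 11 under repeated out-shuffles:
11 → 10 → 8 → 4 → 7 → 2 → 3 → 5 → 9 → 6 → 11
It first returns after 10 out-shuffles.

10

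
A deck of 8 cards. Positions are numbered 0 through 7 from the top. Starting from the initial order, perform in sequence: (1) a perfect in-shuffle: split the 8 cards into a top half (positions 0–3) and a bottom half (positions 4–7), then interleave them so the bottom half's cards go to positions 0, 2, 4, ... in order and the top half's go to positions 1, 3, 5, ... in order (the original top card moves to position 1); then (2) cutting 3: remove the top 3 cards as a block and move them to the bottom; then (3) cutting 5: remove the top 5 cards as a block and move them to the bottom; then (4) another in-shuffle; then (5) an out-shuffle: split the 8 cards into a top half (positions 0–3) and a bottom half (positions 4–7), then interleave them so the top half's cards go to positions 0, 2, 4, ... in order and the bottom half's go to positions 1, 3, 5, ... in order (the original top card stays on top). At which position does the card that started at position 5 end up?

Track the card from position 5 forward through each operation:
  after op 1 (in-shuffle): 5 → 2
  after op 2 (cut 3): 2 → 7
  after op 3 (cut 5): 7 → 2
  after op 4 (in-shuffle): 2 → 5
  after op 5 (out-shuffle): 5 → 3

3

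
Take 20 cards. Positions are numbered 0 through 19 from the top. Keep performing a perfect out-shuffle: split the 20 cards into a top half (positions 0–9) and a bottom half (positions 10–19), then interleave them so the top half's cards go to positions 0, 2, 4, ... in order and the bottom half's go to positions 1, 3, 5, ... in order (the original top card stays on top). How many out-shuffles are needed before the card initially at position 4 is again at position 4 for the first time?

18

Follow position 4 under repeated out-shuffles:
4 → 8 → 16 → 13 → 7 → 14 → 9 → 18 → 17 → 15 → 11 → 3 → 6 → 12 → 5 → 10 → 1 → 2 → 4
It first returns after 18 out-shuffles.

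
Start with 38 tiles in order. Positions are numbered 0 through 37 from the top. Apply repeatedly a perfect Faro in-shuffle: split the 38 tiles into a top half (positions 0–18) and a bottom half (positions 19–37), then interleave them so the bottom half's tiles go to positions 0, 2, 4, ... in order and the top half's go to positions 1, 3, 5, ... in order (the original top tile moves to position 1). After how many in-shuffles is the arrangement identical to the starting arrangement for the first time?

The in-shuffle permutes the 38 positions with cycle lengths [2, 12, 12, 12].
Every tile is home exactly when every cycle has completed a whole number of laps, i.e. after lcm(2, 12) = 12 in-shuffles.

12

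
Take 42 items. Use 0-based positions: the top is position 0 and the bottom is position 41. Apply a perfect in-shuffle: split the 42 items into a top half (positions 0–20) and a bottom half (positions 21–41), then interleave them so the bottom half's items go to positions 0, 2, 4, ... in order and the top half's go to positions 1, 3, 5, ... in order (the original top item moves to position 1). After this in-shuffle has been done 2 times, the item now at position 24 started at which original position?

16

Work backwards from position 24, undoing one in-shuffle at a time:
24 ← 33 ← 16
So the item now at position 24 started at position 16.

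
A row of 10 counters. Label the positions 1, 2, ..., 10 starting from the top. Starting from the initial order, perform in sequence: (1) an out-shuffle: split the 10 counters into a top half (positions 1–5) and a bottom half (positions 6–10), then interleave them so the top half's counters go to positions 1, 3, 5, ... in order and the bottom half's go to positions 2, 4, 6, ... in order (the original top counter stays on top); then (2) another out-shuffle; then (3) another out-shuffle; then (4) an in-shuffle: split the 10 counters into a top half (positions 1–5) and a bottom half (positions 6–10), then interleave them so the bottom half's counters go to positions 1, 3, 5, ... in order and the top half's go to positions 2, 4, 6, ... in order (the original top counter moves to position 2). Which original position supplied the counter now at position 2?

Undo the operations in reverse order, starting from position 2:
  undo op 4 (in-shuffle, from top half): 2 ← 1
  undo op 3 (out-shuffle, from top half): 1 ← 1
  undo op 2 (out-shuffle, from top half): 1 ← 1
  undo op 1 (out-shuffle, from top half): 1 ← 1
So the counter at position 2 came from original position 1.

1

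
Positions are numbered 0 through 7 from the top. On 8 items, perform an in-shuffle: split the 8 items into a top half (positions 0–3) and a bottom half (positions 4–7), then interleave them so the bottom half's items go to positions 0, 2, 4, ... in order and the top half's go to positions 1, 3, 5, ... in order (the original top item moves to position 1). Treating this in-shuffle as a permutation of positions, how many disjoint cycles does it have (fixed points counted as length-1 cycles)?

2

Trace each unvisited position around until it returns:
(0 1 3 7 6 4) (2 5)
2 cycles in total.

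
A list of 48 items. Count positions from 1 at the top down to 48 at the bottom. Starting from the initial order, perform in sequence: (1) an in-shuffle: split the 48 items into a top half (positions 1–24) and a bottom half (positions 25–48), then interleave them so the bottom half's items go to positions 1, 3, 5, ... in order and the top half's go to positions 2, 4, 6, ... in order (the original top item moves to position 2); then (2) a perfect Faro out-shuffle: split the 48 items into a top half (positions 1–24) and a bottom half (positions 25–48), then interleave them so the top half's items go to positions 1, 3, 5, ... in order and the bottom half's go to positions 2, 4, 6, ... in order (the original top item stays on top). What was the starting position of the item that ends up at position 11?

3

Undo the operations in reverse order, starting from position 11:
  undo op 2 (out-shuffle, from top half): 11 ← 6
  undo op 1 (in-shuffle, from top half): 6 ← 3
So the item at position 11 came from original position 3.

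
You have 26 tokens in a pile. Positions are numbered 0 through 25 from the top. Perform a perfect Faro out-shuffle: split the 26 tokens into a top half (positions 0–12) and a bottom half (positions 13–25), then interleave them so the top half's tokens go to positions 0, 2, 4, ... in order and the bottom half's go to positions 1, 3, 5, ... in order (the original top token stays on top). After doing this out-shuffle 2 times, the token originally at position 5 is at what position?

20

Track the token's position through each out-shuffle:
5 → 10 → 20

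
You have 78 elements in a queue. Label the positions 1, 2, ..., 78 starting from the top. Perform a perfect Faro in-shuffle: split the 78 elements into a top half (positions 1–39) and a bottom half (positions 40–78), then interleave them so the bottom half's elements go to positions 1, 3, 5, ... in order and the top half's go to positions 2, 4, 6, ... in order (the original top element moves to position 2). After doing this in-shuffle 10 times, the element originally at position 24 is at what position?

7

Track the element's position through each in-shuffle:
24 → 48 → 17 → 34 → 68 → 57 → 35 → 70 → 61 → 43 → 7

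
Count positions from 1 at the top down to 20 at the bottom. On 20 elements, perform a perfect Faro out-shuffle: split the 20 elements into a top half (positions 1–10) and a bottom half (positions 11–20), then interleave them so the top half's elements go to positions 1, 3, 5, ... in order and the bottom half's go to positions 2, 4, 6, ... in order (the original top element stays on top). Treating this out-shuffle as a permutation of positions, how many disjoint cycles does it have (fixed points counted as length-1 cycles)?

3

Trace each unvisited position around until it returns:
(1) (2 3 5 9 17 14 ... len 18) (20)
3 cycles in total.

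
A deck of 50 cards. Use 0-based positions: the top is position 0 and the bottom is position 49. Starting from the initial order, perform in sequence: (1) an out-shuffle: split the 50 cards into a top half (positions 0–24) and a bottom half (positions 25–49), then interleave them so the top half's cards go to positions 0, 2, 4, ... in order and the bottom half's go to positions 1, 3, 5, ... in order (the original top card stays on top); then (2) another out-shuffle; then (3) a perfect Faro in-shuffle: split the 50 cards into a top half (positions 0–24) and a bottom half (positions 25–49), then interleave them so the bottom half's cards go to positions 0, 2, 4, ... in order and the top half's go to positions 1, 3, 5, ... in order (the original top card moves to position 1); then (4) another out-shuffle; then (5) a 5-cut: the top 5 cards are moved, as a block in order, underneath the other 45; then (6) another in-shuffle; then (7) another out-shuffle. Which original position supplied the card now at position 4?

Undo the operations in reverse order, starting from position 4:
  undo op 7 (out-shuffle, from top half): 4 ← 2
  undo op 6 (in-shuffle, from bottom half): 2 ← 26
  undo op 5 (cut 5): 26 ← 31
  undo op 4 (out-shuffle, from bottom half): 31 ← 40
  undo op 3 (in-shuffle, from bottom half): 40 ← 45
  undo op 2 (out-shuffle, from bottom half): 45 ← 47
  undo op 1 (out-shuffle, from bottom half): 47 ← 48
So the card at position 4 came from original position 48.

48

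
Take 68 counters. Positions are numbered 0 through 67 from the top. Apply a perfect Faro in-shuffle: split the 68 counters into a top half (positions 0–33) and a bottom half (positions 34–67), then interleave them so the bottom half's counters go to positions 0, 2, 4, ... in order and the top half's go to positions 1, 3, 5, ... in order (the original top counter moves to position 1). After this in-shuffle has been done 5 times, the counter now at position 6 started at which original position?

10

Work backwards from position 6, undoing one in-shuffle at a time:
6 ← 37 ← 18 ← 43 ← 21 ← 10
So the counter now at position 6 started at position 10.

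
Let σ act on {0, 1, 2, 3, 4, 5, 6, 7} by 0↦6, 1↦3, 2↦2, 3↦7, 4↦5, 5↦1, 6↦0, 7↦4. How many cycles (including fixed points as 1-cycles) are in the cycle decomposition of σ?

Cycle decomposition: (0 6) (1 3 7 4 5) (2).
3 cycles.

3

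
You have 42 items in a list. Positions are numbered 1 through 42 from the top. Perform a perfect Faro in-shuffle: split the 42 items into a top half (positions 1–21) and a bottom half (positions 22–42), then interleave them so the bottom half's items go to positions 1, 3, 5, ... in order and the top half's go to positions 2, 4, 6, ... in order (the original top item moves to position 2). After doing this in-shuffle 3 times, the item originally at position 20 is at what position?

31

Track the item's position through each in-shuffle:
20 → 40 → 37 → 31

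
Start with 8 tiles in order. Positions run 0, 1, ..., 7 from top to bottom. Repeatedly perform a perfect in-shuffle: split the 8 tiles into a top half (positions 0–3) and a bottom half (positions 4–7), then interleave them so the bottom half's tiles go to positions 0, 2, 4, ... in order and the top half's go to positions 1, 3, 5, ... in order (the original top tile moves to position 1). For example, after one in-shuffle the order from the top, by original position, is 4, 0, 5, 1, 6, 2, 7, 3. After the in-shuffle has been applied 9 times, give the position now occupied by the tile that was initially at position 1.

Track the tile's position through each in-shuffle:
1 → 3 → 7 → 6 → 4 → 0 → 1 → 3 → 7 → 6

6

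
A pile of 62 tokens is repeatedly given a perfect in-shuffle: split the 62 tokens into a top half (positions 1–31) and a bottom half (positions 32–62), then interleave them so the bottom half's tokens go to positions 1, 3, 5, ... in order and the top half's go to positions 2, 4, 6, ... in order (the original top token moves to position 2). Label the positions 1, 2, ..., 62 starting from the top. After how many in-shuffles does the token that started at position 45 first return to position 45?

Follow position 45 under repeated in-shuffles:
45 → 27 → 54 → 45
It first returns after 3 in-shuffles.

3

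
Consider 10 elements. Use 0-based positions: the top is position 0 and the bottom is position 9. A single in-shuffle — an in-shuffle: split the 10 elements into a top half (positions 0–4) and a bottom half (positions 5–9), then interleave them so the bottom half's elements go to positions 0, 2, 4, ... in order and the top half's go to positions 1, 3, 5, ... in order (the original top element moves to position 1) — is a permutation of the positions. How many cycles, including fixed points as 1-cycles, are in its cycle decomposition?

1

Trace each unvisited position around until it returns:
(0 1 3 7 4 9 8 6 2 5)
1 cycle in total.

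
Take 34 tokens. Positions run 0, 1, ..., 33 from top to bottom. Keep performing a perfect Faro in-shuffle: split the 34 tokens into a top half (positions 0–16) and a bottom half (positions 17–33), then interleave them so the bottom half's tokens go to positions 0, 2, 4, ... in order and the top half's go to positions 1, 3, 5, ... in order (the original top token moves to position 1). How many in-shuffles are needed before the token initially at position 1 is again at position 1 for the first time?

12

Follow position 1 under repeated in-shuffles:
1 → 3 → 7 → 15 → 31 → 28 → 22 → 10 → 21 → 8 → 17 → 0 → 1
It first returns after 12 in-shuffles.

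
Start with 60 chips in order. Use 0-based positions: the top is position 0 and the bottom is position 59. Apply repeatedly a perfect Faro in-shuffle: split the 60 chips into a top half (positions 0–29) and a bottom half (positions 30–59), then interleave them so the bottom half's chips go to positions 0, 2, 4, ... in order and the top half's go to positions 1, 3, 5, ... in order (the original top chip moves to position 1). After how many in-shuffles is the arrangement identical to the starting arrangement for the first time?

The in-shuffle permutes the 60 positions with cycle lengths [60].
Every chip is home exactly when every cycle has completed a whole number of laps, i.e. after lcm(60) = 60 in-shuffles.

60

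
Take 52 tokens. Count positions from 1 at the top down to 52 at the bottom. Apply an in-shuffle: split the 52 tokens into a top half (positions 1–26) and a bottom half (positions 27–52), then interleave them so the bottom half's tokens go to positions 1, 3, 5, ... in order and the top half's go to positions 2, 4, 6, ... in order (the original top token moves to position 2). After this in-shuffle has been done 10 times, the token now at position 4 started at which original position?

47

Work backwards from position 4, undoing one in-shuffle at a time:
4 ← 2 ← 1 ← 27 ← 40 ← 20 ← 10 ← 5 ← 29 ← 41 ← 47
So the token now at position 4 started at position 47.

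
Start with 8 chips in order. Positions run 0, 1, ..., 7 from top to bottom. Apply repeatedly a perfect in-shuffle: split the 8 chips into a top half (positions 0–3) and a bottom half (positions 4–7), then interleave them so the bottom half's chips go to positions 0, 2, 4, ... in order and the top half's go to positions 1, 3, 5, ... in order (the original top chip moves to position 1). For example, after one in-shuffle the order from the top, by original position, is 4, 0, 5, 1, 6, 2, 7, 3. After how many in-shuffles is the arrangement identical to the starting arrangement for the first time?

6

The in-shuffle permutes the 8 positions with cycle lengths [2, 6].
Every chip is home exactly when every cycle has completed a whole number of laps, i.e. after lcm(2, 6) = 6 in-shuffles.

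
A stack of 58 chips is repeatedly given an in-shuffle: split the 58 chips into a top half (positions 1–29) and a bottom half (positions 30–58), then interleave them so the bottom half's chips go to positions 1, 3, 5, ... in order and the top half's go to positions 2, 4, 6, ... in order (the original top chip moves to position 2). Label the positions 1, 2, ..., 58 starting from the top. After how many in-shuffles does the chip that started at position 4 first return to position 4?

58

Follow position 4 under repeated in-shuffles:
4 → 8 → 16 → 32 → 5 → 10 → 20 → 40 → ... → 4 (length 58)
It first returns after 58 in-shuffles.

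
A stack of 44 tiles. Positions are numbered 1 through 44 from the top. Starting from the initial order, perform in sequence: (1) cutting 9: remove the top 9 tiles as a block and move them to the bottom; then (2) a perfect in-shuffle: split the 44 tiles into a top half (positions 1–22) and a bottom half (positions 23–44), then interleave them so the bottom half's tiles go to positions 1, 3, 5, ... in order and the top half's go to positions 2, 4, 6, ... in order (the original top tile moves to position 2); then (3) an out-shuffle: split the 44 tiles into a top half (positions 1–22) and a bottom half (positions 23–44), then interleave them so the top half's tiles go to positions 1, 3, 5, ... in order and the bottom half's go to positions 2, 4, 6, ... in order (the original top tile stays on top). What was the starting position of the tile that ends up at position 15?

13

Undo the operations in reverse order, starting from position 15:
  undo op 3 (out-shuffle, from top half): 15 ← 8
  undo op 2 (in-shuffle, from top half): 8 ← 4
  undo op 1 (cut 9): 4 ← 13
So the tile at position 15 came from original position 13.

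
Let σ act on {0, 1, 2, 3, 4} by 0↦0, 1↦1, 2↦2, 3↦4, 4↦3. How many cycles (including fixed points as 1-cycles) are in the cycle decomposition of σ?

4

Cycle decomposition: (0) (1) (2) (3 4).
4 cycles.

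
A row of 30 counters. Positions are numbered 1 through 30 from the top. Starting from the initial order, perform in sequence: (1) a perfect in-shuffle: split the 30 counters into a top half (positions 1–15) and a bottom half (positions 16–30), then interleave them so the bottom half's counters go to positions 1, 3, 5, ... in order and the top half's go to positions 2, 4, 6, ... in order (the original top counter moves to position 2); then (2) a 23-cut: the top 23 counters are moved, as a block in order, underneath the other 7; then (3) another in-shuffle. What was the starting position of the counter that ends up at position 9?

22

Undo the operations in reverse order, starting from position 9:
  undo op 3 (in-shuffle, from bottom half): 9 ← 20
  undo op 2 (cut 23): 20 ← 13
  undo op 1 (in-shuffle, from bottom half): 13 ← 22
So the counter at position 9 came from original position 22.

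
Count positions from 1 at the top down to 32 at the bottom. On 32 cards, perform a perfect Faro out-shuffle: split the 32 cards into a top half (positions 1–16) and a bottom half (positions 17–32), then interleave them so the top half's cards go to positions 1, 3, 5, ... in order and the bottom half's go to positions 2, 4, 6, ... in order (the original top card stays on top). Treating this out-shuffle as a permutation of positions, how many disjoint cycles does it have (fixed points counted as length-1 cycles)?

8

Trace each unvisited position around until it returns:
(1) (2 3 5 9 17) (4 7 13 25 18) (6 11 21 10 19) (8 15 29 26 20) (12 23 14 27 22) (16 31 30 28 24) (32)
8 cycles in total.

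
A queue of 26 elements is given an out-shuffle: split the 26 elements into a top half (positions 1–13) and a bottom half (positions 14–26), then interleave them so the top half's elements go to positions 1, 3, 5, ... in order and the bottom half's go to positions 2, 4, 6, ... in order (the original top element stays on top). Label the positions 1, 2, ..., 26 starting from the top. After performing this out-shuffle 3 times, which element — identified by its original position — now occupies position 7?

8

Work backwards from position 7, undoing one out-shuffle at a time:
7 ← 4 ← 15 ← 8
So the element now at position 7 started at position 8.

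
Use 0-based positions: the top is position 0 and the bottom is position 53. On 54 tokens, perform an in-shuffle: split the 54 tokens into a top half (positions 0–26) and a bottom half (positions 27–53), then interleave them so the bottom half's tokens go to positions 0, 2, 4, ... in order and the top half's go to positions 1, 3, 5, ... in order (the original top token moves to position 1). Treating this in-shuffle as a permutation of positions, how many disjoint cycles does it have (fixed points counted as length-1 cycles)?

4

Trace each unvisited position around until it returns:
(0 1 3 7 15 31 ... len 20) (2 5 11 23 47 40 ... len 20) (4 9 19 39 24 49 44 34 14 29) (10 21 43 32)
4 cycles in total.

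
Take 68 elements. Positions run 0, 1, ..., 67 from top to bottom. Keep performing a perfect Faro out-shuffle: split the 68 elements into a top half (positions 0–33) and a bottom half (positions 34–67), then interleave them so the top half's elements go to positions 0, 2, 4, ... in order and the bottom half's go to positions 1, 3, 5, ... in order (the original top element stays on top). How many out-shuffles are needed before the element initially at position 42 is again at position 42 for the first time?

Follow position 42 under repeated out-shuffles:
42 → 17 → 34 → 1 → 2 → 4 → 8 → 16 → ... → 42 (length 66)
It first returns after 66 out-shuffles.

66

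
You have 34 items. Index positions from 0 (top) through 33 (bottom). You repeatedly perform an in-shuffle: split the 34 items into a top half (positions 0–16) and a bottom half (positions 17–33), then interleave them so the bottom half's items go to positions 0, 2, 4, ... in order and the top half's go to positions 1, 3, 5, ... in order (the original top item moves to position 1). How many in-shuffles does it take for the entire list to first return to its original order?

The in-shuffle permutes the 34 positions with cycle lengths [3, 3, 4, 12, 12].
Every item is home exactly when every cycle has completed a whole number of laps, i.e. after lcm(3, 4, 12) = 12 in-shuffles.

12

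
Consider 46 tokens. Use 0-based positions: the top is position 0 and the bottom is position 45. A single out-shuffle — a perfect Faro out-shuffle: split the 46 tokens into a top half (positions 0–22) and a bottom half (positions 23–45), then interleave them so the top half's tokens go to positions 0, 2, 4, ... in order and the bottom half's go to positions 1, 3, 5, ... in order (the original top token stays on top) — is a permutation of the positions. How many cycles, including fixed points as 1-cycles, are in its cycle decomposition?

9

Trace each unvisited position around until it returns:
(0) (1 2 4 8 16 32 ... len 12) (3 6 12 24) (5 10 20 40 35 25) (7 14 28 11 22 44 ... len 12) (9 18 36 27) (15 30) (21 42 39 33) ... plus 1 more
9 cycles in total.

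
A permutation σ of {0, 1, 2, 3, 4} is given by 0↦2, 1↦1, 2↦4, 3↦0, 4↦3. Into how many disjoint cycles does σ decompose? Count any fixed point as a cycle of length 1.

2

Cycle decomposition: (0 2 4 3) (1).
2 cycles.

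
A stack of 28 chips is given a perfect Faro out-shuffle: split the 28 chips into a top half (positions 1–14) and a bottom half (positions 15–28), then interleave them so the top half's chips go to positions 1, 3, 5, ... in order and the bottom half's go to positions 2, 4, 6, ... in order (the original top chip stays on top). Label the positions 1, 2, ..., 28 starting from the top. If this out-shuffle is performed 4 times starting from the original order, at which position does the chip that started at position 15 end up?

9

Track the chip's position through each out-shuffle:
15 → 2 → 3 → 5 → 9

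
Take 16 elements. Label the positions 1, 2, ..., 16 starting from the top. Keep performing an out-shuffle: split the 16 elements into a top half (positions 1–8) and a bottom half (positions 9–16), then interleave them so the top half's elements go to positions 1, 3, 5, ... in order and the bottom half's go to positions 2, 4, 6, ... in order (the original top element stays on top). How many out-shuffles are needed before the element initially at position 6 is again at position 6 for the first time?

2

Follow position 6 under repeated out-shuffles:
6 → 11 → 6
It first returns after 2 out-shuffles.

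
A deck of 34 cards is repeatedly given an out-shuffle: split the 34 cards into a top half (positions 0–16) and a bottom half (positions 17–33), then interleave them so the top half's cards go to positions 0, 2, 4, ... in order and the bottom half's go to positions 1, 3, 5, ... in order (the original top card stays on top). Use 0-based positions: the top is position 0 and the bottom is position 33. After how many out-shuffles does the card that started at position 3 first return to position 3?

Follow position 3 under repeated out-shuffles:
3 → 6 → 12 → 24 → 15 → 30 → 27 → 21 → 9 → 18 → 3
It first returns after 10 out-shuffles.

10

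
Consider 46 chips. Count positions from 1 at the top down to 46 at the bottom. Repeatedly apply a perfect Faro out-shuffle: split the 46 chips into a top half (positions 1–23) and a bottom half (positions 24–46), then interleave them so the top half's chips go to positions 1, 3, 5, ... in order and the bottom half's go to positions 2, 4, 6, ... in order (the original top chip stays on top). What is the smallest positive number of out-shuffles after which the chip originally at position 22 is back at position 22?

Follow position 22 under repeated out-shuffles:
22 → 43 → 40 → 34 → 22
It first returns after 4 out-shuffles.

4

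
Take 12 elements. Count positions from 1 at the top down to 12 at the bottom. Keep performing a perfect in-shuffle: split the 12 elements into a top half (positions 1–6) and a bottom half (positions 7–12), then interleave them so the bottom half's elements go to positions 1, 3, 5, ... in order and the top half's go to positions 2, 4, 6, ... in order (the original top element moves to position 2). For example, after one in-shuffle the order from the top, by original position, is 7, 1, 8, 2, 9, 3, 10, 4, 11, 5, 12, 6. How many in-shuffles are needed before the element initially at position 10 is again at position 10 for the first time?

12

Follow position 10 under repeated in-shuffles:
10 → 7 → 1 → 2 → 4 → 8 → 3 → 6 → 12 → 11 → 9 → 5 → 10
It first returns after 12 in-shuffles.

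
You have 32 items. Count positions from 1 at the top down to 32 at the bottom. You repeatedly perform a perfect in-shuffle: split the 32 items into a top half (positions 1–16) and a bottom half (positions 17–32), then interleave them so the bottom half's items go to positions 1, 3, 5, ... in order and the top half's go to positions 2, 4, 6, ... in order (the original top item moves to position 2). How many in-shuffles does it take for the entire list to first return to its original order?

10

The in-shuffle permutes the 32 positions with cycle lengths [2, 10, 10, 10].
Every item is home exactly when every cycle has completed a whole number of laps, i.e. after lcm(2, 10) = 10 in-shuffles.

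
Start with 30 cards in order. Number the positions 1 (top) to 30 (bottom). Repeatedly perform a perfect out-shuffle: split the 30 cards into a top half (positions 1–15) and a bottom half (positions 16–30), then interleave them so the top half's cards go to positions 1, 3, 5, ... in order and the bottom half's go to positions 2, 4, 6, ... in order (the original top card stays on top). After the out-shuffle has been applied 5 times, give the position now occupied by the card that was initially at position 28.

24

Track the card's position through each out-shuffle:
28 → 26 → 22 → 14 → 27 → 24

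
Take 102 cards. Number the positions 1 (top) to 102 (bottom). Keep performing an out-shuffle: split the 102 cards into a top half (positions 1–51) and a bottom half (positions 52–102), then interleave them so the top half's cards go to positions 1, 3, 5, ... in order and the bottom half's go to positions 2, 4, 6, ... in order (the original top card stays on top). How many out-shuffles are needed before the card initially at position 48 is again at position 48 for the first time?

100

Follow position 48 under repeated out-shuffles:
48 → 95 → 88 → 74 → 46 → 91 → 80 → 58 → ... → 48 (length 100)
It first returns after 100 out-shuffles.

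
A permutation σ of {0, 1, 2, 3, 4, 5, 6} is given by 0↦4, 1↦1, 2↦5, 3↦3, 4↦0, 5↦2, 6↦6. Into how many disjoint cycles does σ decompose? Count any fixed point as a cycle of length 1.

5

Cycle decomposition: (0 4) (1) (2 5) (3) (6).
5 cycles.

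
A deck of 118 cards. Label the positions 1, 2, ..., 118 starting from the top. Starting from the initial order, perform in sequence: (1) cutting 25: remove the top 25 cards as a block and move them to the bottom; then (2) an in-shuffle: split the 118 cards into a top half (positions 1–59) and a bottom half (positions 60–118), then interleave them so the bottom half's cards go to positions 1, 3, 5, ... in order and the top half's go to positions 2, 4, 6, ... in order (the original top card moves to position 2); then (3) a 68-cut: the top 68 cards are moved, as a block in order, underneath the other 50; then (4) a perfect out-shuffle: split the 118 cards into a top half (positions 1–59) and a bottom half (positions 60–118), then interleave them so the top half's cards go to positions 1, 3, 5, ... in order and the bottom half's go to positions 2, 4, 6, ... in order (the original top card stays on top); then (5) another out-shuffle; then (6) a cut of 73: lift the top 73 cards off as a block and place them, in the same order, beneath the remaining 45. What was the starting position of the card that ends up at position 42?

Undo the operations in reverse order, starting from position 42:
  undo op 6 (cut 73): 42 ← 115
  undo op 5 (out-shuffle, from top half): 115 ← 58
  undo op 4 (out-shuffle, from bottom half): 58 ← 88
  undo op 3 (cut 68): 88 ← 38
  undo op 2 (in-shuffle, from top half): 38 ← 19
  undo op 1 (cut 25): 19 ← 44
So the card at position 42 came from original position 44.

44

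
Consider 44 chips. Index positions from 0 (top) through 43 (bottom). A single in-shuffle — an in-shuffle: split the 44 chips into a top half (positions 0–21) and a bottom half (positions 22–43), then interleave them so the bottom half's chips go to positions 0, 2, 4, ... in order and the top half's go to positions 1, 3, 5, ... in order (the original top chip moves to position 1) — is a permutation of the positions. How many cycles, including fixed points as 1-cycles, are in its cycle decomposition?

Trace each unvisited position around until it returns:
(0 1 3 7 15 31 ... len 12) (2 5 11 23) (4 9 19 39 34 24) (6 13 27 10 21 43 ... len 12) (8 17 35 26) (14 29) (20 41 38 32)
7 cycles in total.

7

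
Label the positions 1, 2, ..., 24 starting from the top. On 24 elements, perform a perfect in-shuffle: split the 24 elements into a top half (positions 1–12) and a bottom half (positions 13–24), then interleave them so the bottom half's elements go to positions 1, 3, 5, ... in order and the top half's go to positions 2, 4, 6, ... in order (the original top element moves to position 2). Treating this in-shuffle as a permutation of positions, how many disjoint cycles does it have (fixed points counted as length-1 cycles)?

2

Trace each unvisited position around until it returns:
(1 2 4 8 16 7 ... len 20) (5 10 20 15)
2 cycles in total.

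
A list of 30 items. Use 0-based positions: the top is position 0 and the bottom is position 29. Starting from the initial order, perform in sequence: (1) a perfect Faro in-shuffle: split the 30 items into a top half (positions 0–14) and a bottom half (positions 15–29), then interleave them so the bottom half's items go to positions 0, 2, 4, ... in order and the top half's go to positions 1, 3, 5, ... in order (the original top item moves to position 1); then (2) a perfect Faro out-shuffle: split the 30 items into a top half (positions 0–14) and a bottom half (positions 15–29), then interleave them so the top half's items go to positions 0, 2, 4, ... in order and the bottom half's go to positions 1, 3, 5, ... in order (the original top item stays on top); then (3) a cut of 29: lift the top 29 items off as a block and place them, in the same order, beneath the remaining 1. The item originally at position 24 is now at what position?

Track the item from position 24 forward through each operation:
  after op 1 (in-shuffle): 24 → 18
  after op 2 (out-shuffle): 18 → 7
  after op 3 (cut 29): 7 → 8

8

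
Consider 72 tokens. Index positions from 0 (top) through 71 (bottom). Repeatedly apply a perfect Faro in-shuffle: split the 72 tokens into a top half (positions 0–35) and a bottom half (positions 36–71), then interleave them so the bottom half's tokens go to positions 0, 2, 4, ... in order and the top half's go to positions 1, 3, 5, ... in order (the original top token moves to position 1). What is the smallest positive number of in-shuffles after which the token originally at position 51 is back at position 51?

9

Follow position 51 under repeated in-shuffles:
51 → 30 → 61 → 50 → 28 → 57 → 42 → 12 → 25 → 51
It first returns after 9 in-shuffles.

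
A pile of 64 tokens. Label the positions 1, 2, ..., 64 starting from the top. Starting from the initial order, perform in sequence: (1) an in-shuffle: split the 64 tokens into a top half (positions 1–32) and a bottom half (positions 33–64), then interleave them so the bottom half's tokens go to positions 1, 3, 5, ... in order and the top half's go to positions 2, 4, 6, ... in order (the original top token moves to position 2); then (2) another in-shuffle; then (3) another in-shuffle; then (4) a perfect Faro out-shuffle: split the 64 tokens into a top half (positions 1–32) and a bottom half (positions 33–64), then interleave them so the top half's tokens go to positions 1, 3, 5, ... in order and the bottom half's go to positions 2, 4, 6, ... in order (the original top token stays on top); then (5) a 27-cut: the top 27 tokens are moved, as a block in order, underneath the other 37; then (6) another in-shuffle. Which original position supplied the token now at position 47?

Undo the operations in reverse order, starting from position 47:
  undo op 6 (in-shuffle, from bottom half): 47 ← 56
  undo op 5 (cut 27): 56 ← 19
  undo op 4 (out-shuffle, from top half): 19 ← 10
  undo op 3 (in-shuffle, from top half): 10 ← 5
  undo op 2 (in-shuffle, from bottom half): 5 ← 35
  undo op 1 (in-shuffle, from bottom half): 35 ← 50
So the token at position 47 came from original position 50.

50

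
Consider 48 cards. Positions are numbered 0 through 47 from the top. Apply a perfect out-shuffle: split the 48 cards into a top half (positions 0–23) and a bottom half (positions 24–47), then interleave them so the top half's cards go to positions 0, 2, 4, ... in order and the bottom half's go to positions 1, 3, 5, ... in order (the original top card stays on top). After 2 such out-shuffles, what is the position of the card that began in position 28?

18

Track the card's position through each out-shuffle:
28 → 9 → 18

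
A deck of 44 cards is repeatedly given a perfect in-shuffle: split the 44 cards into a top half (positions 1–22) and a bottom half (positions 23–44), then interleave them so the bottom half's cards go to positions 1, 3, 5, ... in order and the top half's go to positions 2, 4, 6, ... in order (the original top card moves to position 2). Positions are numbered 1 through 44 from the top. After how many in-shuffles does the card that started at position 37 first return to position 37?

12

Follow position 37 under repeated in-shuffles:
37 → 29 → 13 → 26 → 7 → 14 → 28 → 11 → 22 → 44 → 43 → 41 → 37
It first returns after 12 in-shuffles.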